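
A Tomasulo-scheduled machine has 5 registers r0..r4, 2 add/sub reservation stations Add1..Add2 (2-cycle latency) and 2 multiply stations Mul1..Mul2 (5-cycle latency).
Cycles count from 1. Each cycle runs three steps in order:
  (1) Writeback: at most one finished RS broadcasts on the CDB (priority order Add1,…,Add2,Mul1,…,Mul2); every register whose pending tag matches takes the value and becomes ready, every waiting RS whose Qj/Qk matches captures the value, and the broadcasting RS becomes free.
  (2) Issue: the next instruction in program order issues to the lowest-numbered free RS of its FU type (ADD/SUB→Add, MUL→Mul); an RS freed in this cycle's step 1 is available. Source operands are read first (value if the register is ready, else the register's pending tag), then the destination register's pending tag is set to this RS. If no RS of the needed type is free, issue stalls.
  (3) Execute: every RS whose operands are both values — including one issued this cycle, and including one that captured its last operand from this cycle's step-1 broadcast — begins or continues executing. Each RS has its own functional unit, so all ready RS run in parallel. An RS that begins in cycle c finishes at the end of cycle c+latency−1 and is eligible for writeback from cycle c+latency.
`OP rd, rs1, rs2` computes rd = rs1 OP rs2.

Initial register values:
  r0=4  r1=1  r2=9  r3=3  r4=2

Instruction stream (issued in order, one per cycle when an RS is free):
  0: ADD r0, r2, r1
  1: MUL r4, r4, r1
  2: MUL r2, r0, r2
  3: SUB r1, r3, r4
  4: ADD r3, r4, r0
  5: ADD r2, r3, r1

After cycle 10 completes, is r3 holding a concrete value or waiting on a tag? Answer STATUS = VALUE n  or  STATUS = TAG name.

cycle 1: issue ADD r0<-Add1 // r0:Add1,r1:1,r2:9,r3:3,r4:2
cycle 2: issue MUL r4<-Mul1 // r0:Add1,r1:1,r2:9,r3:3,r4:Mul1
cycle 3: CDB Add1=10; issue MUL r2<-Mul2 // r0:10,r1:1,r2:Mul2,r3:3,r4:Mul1
cycle 4: issue SUB r1<-Add1 // r0:10,r1:Add1,r2:Mul2,r3:3,r4:Mul1
cycle 5: issue ADD r3<-Add2 // r0:10,r1:Add1,r2:Mul2,r3:Add2,r4:Mul1
cycle 6: stall // r0:10,r1:Add1,r2:Mul2,r3:Add2,r4:Mul1
cycle 7: CDB Mul1=2; stall // r0:10,r1:Add1,r2:Mul2,r3:Add2,r4:2
cycle 8: CDB Mul2=90; stall // r0:10,r1:Add1,r2:90,r3:Add2,r4:2
cycle 9: CDB Add1=1; issue ADD r2<-Add1 // r0:10,r1:1,r2:Add1,r3:Add2,r4:2
cycle 10: CDB Add2=12 // r0:10,r1:1,r2:Add1,r3:12,r4:2

STATUS = VALUE 12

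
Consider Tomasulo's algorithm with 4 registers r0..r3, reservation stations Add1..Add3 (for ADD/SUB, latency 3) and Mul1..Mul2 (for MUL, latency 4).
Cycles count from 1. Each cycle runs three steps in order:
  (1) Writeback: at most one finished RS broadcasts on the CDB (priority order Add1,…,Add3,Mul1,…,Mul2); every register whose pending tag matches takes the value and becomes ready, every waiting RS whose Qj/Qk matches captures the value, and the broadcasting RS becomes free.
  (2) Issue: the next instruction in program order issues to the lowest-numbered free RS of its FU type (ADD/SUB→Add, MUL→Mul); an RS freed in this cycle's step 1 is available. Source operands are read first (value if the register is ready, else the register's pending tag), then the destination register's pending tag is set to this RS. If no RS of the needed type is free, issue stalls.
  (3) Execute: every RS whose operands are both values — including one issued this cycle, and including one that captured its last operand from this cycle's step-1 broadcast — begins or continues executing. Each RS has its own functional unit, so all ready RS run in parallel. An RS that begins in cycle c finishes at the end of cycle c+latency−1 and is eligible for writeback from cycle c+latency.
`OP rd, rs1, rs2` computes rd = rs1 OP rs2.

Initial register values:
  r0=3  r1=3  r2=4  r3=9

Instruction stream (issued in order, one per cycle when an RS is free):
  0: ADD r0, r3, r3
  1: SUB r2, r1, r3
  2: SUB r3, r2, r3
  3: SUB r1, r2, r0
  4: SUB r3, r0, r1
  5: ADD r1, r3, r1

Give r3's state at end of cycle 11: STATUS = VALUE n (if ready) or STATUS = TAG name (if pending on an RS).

  c1: issue ADD r0<-Add1  regs: r0:Add1,r1:3,r2:4,r3:9
  c2: issue SUB r2<-Add2  regs: r0:Add1,r1:3,r2:Add2,r3:9
  c3: issue SUB r3<-Add3  regs: r0:Add1,r1:3,r2:Add2,r3:Add3
  c4: CDB Add1=18; issue SUB r1<-Add1  regs: r0:18,r1:Add1,r2:Add2,r3:Add3
  c5: CDB Add2=-6; issue SUB r3<-Add2  regs: r0:18,r1:Add1,r2:-6,r3:Add2
  c6: stall  regs: r0:18,r1:Add1,r2:-6,r3:Add2
  c7: stall  regs: r0:18,r1:Add1,r2:-6,r3:Add2
  c8: CDB Add1=-24; issue ADD r1<-Add1  regs: r0:18,r1:Add1,r2:-6,r3:Add2
  c9: CDB Add3=-15  regs: r0:18,r1:Add1,r2:-6,r3:Add2
  c10: -  regs: r0:18,r1:Add1,r2:-6,r3:Add2
  c11: CDB Add2=42  regs: r0:18,r1:Add1,r2:-6,r3:42

STATUS = VALUE 42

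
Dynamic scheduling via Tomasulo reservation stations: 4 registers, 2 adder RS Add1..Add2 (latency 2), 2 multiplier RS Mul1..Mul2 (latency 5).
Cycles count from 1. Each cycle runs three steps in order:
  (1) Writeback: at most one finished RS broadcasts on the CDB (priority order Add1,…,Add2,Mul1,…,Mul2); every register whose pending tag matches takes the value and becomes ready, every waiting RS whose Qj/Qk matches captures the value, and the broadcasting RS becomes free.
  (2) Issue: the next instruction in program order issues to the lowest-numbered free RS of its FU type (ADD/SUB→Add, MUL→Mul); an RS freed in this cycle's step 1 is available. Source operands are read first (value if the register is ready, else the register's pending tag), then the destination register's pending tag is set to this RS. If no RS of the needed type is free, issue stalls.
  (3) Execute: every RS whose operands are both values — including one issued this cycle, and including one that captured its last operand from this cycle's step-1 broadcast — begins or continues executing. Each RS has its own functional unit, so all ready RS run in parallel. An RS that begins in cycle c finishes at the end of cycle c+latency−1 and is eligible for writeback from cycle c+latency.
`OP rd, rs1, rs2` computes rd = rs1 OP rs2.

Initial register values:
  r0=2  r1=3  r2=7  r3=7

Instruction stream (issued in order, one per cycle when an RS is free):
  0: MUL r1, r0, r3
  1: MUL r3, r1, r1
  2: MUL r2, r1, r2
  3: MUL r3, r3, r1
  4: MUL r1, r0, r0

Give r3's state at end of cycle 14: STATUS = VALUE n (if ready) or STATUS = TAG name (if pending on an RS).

  c1: issue MUL r1<-Mul1  regs: r0:2,r1:Mul1,r2:7,r3:7
  c2: issue MUL r3<-Mul2  regs: r0:2,r1:Mul1,r2:7,r3:Mul2
  c3: stall  regs: r0:2,r1:Mul1,r2:7,r3:Mul2
  c4: stall  regs: r0:2,r1:Mul1,r2:7,r3:Mul2
  c5: stall  regs: r0:2,r1:Mul1,r2:7,r3:Mul2
  c6: CDB Mul1=14; issue MUL r2<-Mul1  regs: r0:2,r1:14,r2:Mul1,r3:Mul2
  c7: stall  regs: r0:2,r1:14,r2:Mul1,r3:Mul2
  c8: stall  regs: r0:2,r1:14,r2:Mul1,r3:Mul2
  c9: stall  regs: r0:2,r1:14,r2:Mul1,r3:Mul2
  c10: stall  regs: r0:2,r1:14,r2:Mul1,r3:Mul2
  c11: CDB Mul1=98; issue MUL r3<-Mul1  regs: r0:2,r1:14,r2:98,r3:Mul1
  c12: CDB Mul2=196; issue MUL r1<-Mul2  regs: r0:2,r1:Mul2,r2:98,r3:Mul1
  c13: -  regs: r0:2,r1:Mul2,r2:98,r3:Mul1
  c14: -  regs: r0:2,r1:Mul2,r2:98,r3:Mul1

STATUS = TAG Mul1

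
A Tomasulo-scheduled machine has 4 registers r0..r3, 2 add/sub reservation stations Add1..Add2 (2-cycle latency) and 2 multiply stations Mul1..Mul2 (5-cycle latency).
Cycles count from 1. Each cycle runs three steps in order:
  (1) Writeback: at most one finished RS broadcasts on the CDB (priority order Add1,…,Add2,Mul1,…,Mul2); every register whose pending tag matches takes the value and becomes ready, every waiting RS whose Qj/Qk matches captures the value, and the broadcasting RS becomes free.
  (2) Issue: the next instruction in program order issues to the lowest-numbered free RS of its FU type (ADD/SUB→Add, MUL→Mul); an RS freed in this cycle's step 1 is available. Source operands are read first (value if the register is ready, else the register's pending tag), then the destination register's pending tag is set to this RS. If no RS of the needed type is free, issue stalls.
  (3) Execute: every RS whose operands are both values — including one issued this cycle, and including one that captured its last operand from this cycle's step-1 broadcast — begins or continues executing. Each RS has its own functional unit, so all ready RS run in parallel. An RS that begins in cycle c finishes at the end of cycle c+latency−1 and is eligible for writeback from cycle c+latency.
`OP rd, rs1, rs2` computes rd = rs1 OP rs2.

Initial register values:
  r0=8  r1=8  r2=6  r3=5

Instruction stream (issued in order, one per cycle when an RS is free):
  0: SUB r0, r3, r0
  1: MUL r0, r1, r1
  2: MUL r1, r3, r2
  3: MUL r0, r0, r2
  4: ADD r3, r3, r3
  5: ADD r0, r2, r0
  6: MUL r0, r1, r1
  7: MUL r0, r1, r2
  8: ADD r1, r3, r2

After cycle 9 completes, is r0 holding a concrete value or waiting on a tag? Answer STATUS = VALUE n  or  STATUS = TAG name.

STATUS = TAG Add2

  c1: issue SUB r0<-Add1  regs: r0:Add1,r1:8,r2:6,r3:5
  c2: issue MUL r0<-Mul1  regs: r0:Mul1,r1:8,r2:6,r3:5
  c3: CDB Add1=-3; issue MUL r1<-Mul2  regs: r0:Mul1,r1:Mul2,r2:6,r3:5
  c4: stall  regs: r0:Mul1,r1:Mul2,r2:6,r3:5
  c5: stall  regs: r0:Mul1,r1:Mul2,r2:6,r3:5
  c6: stall  regs: r0:Mul1,r1:Mul2,r2:6,r3:5
  c7: CDB Mul1=64; issue MUL r0<-Mul1  regs: r0:Mul1,r1:Mul2,r2:6,r3:5
  c8: CDB Mul2=30; issue ADD r3<-Add1  regs: r0:Mul1,r1:30,r2:6,r3:Add1
  c9: issue ADD r0<-Add2  regs: r0:Add2,r1:30,r2:6,r3:Add1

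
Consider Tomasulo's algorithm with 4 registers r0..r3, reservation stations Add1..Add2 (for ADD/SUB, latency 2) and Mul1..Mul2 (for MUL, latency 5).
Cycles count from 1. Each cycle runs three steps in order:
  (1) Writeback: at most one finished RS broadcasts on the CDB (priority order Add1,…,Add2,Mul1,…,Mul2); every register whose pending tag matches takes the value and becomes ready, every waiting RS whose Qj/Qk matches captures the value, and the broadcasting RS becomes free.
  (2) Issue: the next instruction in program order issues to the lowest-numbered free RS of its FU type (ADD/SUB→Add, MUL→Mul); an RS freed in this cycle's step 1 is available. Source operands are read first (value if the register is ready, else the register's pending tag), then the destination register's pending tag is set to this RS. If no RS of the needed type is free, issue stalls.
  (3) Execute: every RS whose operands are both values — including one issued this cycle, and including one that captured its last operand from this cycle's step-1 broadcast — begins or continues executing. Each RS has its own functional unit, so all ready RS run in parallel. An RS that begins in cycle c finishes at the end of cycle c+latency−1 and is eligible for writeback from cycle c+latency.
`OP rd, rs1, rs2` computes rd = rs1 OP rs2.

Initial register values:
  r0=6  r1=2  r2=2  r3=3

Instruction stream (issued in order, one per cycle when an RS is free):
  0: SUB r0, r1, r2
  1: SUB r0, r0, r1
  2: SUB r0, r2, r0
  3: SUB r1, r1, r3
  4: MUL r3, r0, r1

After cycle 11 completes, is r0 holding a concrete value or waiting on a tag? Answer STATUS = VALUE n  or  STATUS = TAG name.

c1: issue SUB r0<-Add1 | r0:Add1,r1:2,r2:2,r3:3
c2: issue SUB r0<-Add2 | r0:Add2,r1:2,r2:2,r3:3
c3: CDB Add1=0; issue SUB r0<-Add1 | r0:Add1,r1:2,r2:2,r3:3
c4: stall | r0:Add1,r1:2,r2:2,r3:3
c5: CDB Add2=-2; issue SUB r1<-Add2 | r0:Add1,r1:Add2,r2:2,r3:3
c6: issue MUL r3<-Mul1 | r0:Add1,r1:Add2,r2:2,r3:Mul1
c7: CDB Add1=4 | r0:4,r1:Add2,r2:2,r3:Mul1
c8: CDB Add2=-1 | r0:4,r1:-1,r2:2,r3:Mul1
c9: - | r0:4,r1:-1,r2:2,r3:Mul1
c10: - | r0:4,r1:-1,r2:2,r3:Mul1
c11: - | r0:4,r1:-1,r2:2,r3:Mul1

STATUS = VALUE 4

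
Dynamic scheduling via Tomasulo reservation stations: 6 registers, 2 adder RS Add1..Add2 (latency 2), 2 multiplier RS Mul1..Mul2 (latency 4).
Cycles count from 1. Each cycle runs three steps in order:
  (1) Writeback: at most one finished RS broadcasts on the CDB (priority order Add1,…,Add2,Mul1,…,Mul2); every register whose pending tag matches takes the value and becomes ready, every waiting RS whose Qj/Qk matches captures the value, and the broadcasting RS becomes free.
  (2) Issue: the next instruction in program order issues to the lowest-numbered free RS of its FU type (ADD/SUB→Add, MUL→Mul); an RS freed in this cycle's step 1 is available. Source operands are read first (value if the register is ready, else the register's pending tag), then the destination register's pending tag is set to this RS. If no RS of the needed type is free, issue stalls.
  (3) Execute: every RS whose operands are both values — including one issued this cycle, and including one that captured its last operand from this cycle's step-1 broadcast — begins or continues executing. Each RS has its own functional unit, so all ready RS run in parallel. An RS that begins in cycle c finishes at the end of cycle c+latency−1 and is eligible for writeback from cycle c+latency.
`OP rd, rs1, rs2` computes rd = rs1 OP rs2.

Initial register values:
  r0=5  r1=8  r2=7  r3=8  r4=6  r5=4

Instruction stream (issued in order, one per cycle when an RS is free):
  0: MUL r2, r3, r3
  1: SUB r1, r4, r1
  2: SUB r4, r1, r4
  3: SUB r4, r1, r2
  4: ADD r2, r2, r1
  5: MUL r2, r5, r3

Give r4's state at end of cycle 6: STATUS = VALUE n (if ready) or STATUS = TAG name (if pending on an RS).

STATUS = TAG Add1

cycle 1: issue MUL r2<-Mul1 // r0:5,r1:8,r2:Mul1,r3:8,r4:6,r5:4
cycle 2: issue SUB r1<-Add1 // r0:5,r1:Add1,r2:Mul1,r3:8,r4:6,r5:4
cycle 3: issue SUB r4<-Add2 // r0:5,r1:Add1,r2:Mul1,r3:8,r4:Add2,r5:4
cycle 4: CDB Add1=-2; issue SUB r4<-Add1 // r0:5,r1:-2,r2:Mul1,r3:8,r4:Add1,r5:4
cycle 5: CDB Mul1=64; stall // r0:5,r1:-2,r2:64,r3:8,r4:Add1,r5:4
cycle 6: CDB Add2=-8; issue ADD r2<-Add2 // r0:5,r1:-2,r2:Add2,r3:8,r4:Add1,r5:4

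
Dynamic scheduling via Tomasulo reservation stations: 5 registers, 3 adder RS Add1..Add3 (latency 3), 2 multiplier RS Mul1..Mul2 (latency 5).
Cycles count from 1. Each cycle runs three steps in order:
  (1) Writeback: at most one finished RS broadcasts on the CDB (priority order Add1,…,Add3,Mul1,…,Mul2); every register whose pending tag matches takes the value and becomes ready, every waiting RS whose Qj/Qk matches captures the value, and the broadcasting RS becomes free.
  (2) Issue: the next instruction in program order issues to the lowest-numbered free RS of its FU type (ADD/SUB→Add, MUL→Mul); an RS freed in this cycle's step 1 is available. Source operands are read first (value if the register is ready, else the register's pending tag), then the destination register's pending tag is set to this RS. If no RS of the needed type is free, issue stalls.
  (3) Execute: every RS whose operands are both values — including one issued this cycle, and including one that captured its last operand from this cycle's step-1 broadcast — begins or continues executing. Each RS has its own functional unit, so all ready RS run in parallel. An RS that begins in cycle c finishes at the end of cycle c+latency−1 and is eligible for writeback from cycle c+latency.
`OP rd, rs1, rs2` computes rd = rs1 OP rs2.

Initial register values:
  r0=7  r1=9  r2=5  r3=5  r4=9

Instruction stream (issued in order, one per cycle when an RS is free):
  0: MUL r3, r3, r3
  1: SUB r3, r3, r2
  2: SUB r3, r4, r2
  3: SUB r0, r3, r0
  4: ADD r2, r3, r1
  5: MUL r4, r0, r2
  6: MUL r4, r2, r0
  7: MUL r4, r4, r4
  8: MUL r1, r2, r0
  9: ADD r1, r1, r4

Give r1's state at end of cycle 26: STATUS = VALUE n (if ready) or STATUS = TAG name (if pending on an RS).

STATUS = VALUE 1482

  c1: issue MUL r3<-Mul1  regs: r0:7,r1:9,r2:5,r3:Mul1,r4:9
  c2: issue SUB r3<-Add1  regs: r0:7,r1:9,r2:5,r3:Add1,r4:9
  c3: issue SUB r3<-Add2  regs: r0:7,r1:9,r2:5,r3:Add2,r4:9
  c4: issue SUB r0<-Add3  regs: r0:Add3,r1:9,r2:5,r3:Add2,r4:9
  c5: stall  regs: r0:Add3,r1:9,r2:5,r3:Add2,r4:9
  c6: CDB Add2=4; issue ADD r2<-Add2  regs: r0:Add3,r1:9,r2:Add2,r3:4,r4:9
  c7: CDB Mul1=25; issue MUL r4<-Mul1  regs: r0:Add3,r1:9,r2:Add2,r3:4,r4:Mul1
  c8: issue MUL r4<-Mul2  regs: r0:Add3,r1:9,r2:Add2,r3:4,r4:Mul2
  c9: CDB Add2=13; stall  regs: r0:Add3,r1:9,r2:13,r3:4,r4:Mul2
  c10: CDB Add1=20; stall  regs: r0:Add3,r1:9,r2:13,r3:4,r4:Mul2
  c11: CDB Add3=-3; stall  regs: r0:-3,r1:9,r2:13,r3:4,r4:Mul2
  c12: stall  regs: r0:-3,r1:9,r2:13,r3:4,r4:Mul2
  c13: stall  regs: r0:-3,r1:9,r2:13,r3:4,r4:Mul2
  c14: stall  regs: r0:-3,r1:9,r2:13,r3:4,r4:Mul2
  c15: stall  regs: r0:-3,r1:9,r2:13,r3:4,r4:Mul2
  c16: CDB Mul1=-39; issue MUL r4<-Mul1  regs: r0:-3,r1:9,r2:13,r3:4,r4:Mul1
  c17: CDB Mul2=-39; issue MUL r1<-Mul2  regs: r0:-3,r1:Mul2,r2:13,r3:4,r4:Mul1
  c18: issue ADD r1<-Add1  regs: r0:-3,r1:Add1,r2:13,r3:4,r4:Mul1
  c19: -  regs: r0:-3,r1:Add1,r2:13,r3:4,r4:Mul1
  c20: -  regs: r0:-3,r1:Add1,r2:13,r3:4,r4:Mul1
  c21: -  regs: r0:-3,r1:Add1,r2:13,r3:4,r4:Mul1
  c22: CDB Mul1=1521  regs: r0:-3,r1:Add1,r2:13,r3:4,r4:1521
  c23: CDB Mul2=-39  regs: r0:-3,r1:Add1,r2:13,r3:4,r4:1521
  c24: -  regs: r0:-3,r1:Add1,r2:13,r3:4,r4:1521
  c25: -  regs: r0:-3,r1:Add1,r2:13,r3:4,r4:1521
  c26: CDB Add1=1482  regs: r0:-3,r1:1482,r2:13,r3:4,r4:1521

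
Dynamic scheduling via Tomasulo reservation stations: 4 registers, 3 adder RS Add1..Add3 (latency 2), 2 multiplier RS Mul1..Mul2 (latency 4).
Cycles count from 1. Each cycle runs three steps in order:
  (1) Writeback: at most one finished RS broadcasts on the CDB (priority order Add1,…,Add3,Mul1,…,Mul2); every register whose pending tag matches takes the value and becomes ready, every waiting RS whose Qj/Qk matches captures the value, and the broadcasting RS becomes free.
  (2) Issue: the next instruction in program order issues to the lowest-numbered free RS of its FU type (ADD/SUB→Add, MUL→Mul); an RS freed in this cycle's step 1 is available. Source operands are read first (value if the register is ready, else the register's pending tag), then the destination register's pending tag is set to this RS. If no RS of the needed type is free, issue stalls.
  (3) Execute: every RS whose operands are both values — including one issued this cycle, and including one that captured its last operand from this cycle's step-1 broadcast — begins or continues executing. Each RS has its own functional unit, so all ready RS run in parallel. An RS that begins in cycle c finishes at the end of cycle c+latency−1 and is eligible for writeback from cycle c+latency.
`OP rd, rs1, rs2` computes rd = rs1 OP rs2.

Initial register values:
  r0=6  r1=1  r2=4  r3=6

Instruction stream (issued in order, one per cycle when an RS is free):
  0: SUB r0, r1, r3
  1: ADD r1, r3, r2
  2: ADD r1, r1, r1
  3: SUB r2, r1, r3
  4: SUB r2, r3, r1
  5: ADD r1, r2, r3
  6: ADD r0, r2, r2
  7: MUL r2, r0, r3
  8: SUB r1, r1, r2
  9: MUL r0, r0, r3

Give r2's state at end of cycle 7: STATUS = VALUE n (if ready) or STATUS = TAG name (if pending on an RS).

STATUS = TAG Add3

  c1: issue SUB r0<-Add1  regs: r0:Add1,r1:1,r2:4,r3:6
  c2: issue ADD r1<-Add2  regs: r0:Add1,r1:Add2,r2:4,r3:6
  c3: CDB Add1=-5; issue ADD r1<-Add1  regs: r0:-5,r1:Add1,r2:4,r3:6
  c4: CDB Add2=10; issue SUB r2<-Add2  regs: r0:-5,r1:Add1,r2:Add2,r3:6
  c5: issue SUB r2<-Add3  regs: r0:-5,r1:Add1,r2:Add3,r3:6
  c6: CDB Add1=20; issue ADD r1<-Add1  regs: r0:-5,r1:Add1,r2:Add3,r3:6
  c7: stall  regs: r0:-5,r1:Add1,r2:Add3,r3:6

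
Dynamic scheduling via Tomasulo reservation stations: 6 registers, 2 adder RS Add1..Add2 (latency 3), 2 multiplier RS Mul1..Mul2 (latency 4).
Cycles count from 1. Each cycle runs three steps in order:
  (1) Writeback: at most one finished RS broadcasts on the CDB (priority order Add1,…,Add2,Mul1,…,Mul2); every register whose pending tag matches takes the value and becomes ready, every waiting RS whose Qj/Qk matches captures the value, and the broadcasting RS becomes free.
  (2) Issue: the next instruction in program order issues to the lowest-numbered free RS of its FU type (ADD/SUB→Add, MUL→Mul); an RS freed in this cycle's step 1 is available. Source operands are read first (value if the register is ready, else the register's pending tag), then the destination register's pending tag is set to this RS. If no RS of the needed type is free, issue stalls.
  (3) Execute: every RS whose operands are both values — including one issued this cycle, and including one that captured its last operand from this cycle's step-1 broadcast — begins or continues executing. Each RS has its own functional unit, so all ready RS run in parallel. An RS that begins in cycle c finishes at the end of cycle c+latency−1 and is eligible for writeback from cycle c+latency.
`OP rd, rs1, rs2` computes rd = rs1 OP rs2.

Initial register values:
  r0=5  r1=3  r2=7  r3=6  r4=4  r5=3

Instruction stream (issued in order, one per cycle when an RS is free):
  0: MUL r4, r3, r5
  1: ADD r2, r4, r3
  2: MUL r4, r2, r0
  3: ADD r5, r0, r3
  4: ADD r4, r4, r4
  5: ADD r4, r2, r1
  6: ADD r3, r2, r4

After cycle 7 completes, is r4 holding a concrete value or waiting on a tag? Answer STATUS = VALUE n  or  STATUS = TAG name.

STATUS = TAG Add2

cycle 1: issue MUL r4<-Mul1 // r0:5,r1:3,r2:7,r3:6,r4:Mul1,r5:3
cycle 2: issue ADD r2<-Add1 // r0:5,r1:3,r2:Add1,r3:6,r4:Mul1,r5:3
cycle 3: issue MUL r4<-Mul2 // r0:5,r1:3,r2:Add1,r3:6,r4:Mul2,r5:3
cycle 4: issue ADD r5<-Add2 // r0:5,r1:3,r2:Add1,r3:6,r4:Mul2,r5:Add2
cycle 5: CDB Mul1=18; stall // r0:5,r1:3,r2:Add1,r3:6,r4:Mul2,r5:Add2
cycle 6: stall // r0:5,r1:3,r2:Add1,r3:6,r4:Mul2,r5:Add2
cycle 7: CDB Add2=11; issue ADD r4<-Add2 // r0:5,r1:3,r2:Add1,r3:6,r4:Add2,r5:11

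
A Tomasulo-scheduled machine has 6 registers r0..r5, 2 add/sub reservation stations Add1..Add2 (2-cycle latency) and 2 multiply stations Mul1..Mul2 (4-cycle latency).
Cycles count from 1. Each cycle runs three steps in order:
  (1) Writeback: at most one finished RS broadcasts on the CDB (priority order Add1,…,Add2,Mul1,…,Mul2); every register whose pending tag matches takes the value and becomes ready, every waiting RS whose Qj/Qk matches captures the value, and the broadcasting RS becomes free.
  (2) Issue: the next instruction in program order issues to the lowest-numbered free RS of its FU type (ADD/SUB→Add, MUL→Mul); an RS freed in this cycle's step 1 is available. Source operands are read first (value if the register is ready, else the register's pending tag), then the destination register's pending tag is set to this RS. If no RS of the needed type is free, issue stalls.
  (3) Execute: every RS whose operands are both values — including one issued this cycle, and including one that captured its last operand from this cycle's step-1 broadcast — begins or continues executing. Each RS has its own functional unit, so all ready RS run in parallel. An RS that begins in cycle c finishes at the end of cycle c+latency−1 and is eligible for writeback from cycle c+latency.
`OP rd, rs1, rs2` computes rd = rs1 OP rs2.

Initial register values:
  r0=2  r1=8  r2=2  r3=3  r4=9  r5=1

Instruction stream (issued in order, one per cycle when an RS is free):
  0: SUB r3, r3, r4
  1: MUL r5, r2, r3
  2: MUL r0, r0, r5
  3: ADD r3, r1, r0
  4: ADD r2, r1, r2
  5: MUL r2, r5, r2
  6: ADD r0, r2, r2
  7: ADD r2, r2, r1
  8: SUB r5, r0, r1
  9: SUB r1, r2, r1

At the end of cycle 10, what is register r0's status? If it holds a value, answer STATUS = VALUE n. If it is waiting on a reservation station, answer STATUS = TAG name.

c1: issue SUB r3<-Add1 | r0:2,r1:8,r2:2,r3:Add1,r4:9,r5:1
c2: issue MUL r5<-Mul1 | r0:2,r1:8,r2:2,r3:Add1,r4:9,r5:Mul1
c3: CDB Add1=-6; issue MUL r0<-Mul2 | r0:Mul2,r1:8,r2:2,r3:-6,r4:9,r5:Mul1
c4: issue ADD r3<-Add1 | r0:Mul2,r1:8,r2:2,r3:Add1,r4:9,r5:Mul1
c5: issue ADD r2<-Add2 | r0:Mul2,r1:8,r2:Add2,r3:Add1,r4:9,r5:Mul1
c6: stall | r0:Mul2,r1:8,r2:Add2,r3:Add1,r4:9,r5:Mul1
c7: CDB Add2=10; stall | r0:Mul2,r1:8,r2:10,r3:Add1,r4:9,r5:Mul1
c8: CDB Mul1=-12; issue MUL r2<-Mul1 | r0:Mul2,r1:8,r2:Mul1,r3:Add1,r4:9,r5:-12
c9: issue ADD r0<-Add2 | r0:Add2,r1:8,r2:Mul1,r3:Add1,r4:9,r5:-12
c10: stall | r0:Add2,r1:8,r2:Mul1,r3:Add1,r4:9,r5:-12

STATUS = TAG Add2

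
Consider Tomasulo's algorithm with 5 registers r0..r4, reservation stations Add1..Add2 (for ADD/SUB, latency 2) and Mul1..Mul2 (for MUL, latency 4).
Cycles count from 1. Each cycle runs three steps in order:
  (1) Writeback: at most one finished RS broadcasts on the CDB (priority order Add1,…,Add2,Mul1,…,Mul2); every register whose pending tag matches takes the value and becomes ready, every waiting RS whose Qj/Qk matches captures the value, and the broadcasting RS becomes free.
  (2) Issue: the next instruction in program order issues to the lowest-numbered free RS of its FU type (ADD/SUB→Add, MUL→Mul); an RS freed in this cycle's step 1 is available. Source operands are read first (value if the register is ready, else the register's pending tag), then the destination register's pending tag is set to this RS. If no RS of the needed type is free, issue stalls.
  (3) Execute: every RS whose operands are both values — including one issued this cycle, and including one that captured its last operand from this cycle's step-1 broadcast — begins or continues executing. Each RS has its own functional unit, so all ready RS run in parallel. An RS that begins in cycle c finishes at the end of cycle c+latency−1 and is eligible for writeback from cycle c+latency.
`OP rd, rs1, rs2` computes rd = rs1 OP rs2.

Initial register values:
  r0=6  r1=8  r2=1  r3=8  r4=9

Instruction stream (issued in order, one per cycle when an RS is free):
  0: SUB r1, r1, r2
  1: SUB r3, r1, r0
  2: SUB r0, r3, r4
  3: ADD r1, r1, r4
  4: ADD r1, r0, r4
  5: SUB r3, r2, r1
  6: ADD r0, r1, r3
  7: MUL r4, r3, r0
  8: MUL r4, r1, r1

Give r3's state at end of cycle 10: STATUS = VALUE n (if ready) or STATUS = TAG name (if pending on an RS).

c1: issue SUB r1<-Add1 | r0:6,r1:Add1,r2:1,r3:8,r4:9
c2: issue SUB r3<-Add2 | r0:6,r1:Add1,r2:1,r3:Add2,r4:9
c3: CDB Add1=7; issue SUB r0<-Add1 | r0:Add1,r1:7,r2:1,r3:Add2,r4:9
c4: stall | r0:Add1,r1:7,r2:1,r3:Add2,r4:9
c5: CDB Add2=1; issue ADD r1<-Add2 | r0:Add1,r1:Add2,r2:1,r3:1,r4:9
c6: stall | r0:Add1,r1:Add2,r2:1,r3:1,r4:9
c7: CDB Add1=-8; issue ADD r1<-Add1 | r0:-8,r1:Add1,r2:1,r3:1,r4:9
c8: CDB Add2=16; issue SUB r3<-Add2 | r0:-8,r1:Add1,r2:1,r3:Add2,r4:9
c9: CDB Add1=1; issue ADD r0<-Add1 | r0:Add1,r1:1,r2:1,r3:Add2,r4:9
c10: issue MUL r4<-Mul1 | r0:Add1,r1:1,r2:1,r3:Add2,r4:Mul1

STATUS = TAG Add2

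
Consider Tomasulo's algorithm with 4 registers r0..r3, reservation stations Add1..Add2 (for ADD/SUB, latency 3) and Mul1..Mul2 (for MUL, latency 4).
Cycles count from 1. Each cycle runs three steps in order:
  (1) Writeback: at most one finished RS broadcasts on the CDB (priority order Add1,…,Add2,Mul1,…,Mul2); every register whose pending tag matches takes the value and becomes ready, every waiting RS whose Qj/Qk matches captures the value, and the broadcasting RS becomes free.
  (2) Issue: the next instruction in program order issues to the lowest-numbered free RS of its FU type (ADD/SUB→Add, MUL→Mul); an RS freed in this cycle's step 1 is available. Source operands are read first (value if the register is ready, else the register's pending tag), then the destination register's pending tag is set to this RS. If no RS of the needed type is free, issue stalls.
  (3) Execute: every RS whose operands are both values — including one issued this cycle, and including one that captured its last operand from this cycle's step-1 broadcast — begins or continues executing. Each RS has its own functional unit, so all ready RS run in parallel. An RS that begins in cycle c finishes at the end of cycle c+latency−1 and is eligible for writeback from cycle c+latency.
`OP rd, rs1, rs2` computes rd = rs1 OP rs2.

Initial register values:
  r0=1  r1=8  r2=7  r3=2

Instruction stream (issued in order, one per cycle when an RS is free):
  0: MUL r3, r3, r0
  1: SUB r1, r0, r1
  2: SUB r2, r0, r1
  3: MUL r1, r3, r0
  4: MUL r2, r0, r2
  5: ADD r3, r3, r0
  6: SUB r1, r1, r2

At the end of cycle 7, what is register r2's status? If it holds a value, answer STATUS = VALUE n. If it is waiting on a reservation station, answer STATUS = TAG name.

cycle 1: issue MUL r3<-Mul1 // r0:1,r1:8,r2:7,r3:Mul1
cycle 2: issue SUB r1<-Add1 // r0:1,r1:Add1,r2:7,r3:Mul1
cycle 3: issue SUB r2<-Add2 // r0:1,r1:Add1,r2:Add2,r3:Mul1
cycle 4: issue MUL r1<-Mul2 // r0:1,r1:Mul2,r2:Add2,r3:Mul1
cycle 5: CDB Add1=-7; stall // r0:1,r1:Mul2,r2:Add2,r3:Mul1
cycle 6: CDB Mul1=2; issue MUL r2<-Mul1 // r0:1,r1:Mul2,r2:Mul1,r3:2
cycle 7: issue ADD r3<-Add1 // r0:1,r1:Mul2,r2:Mul1,r3:Add1

STATUS = TAG Mul1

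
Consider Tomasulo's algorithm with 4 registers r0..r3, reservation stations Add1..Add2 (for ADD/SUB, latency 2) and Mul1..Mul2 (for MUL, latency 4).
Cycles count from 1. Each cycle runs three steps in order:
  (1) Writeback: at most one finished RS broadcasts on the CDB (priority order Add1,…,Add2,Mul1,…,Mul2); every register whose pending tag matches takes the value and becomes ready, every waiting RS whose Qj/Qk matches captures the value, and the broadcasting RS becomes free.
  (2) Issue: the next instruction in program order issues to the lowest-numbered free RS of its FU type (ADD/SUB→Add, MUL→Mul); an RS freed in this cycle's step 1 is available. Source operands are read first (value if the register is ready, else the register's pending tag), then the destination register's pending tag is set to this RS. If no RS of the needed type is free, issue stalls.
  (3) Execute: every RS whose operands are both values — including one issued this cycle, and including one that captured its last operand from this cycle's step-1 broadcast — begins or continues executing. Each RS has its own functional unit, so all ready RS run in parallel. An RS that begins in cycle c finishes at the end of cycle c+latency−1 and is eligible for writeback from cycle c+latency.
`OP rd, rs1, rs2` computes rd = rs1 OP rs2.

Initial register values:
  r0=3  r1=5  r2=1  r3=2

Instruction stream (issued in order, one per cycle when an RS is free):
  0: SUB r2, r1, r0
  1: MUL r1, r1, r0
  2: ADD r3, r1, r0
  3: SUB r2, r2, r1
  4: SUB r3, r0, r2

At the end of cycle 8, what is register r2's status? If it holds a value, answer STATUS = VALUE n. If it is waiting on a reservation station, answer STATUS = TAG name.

STATUS = TAG Add2

  c1: issue SUB r2<-Add1  regs: r0:3,r1:5,r2:Add1,r3:2
  c2: issue MUL r1<-Mul1  regs: r0:3,r1:Mul1,r2:Add1,r3:2
  c3: CDB Add1=2; issue ADD r3<-Add1  regs: r0:3,r1:Mul1,r2:2,r3:Add1
  c4: issue SUB r2<-Add2  regs: r0:3,r1:Mul1,r2:Add2,r3:Add1
  c5: stall  regs: r0:3,r1:Mul1,r2:Add2,r3:Add1
  c6: CDB Mul1=15; stall  regs: r0:3,r1:15,r2:Add2,r3:Add1
  c7: stall  regs: r0:3,r1:15,r2:Add2,r3:Add1
  c8: CDB Add1=18; issue SUB r3<-Add1  regs: r0:3,r1:15,r2:Add2,r3:Add1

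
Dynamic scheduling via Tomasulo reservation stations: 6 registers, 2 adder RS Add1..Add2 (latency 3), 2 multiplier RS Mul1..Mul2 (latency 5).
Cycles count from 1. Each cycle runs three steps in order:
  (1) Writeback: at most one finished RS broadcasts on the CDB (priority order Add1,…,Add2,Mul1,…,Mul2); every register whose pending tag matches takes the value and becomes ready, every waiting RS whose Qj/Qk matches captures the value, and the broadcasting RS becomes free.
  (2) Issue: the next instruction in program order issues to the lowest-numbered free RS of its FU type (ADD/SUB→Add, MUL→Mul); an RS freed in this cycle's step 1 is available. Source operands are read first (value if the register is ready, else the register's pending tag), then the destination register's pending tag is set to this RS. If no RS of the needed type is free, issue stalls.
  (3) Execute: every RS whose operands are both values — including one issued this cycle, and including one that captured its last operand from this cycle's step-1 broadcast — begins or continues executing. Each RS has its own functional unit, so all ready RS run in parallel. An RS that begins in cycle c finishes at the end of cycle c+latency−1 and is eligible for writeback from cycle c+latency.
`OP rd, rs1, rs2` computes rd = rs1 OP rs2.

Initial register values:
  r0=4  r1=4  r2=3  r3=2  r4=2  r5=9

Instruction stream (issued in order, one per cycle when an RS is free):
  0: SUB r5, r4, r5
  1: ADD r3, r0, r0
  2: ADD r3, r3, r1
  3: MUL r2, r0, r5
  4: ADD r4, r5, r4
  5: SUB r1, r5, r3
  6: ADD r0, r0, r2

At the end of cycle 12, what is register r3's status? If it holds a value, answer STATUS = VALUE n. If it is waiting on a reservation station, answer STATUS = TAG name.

c1: issue SUB r5<-Add1 | r0:4,r1:4,r2:3,r3:2,r4:2,r5:Add1
c2: issue ADD r3<-Add2 | r0:4,r1:4,r2:3,r3:Add2,r4:2,r5:Add1
c3: stall | r0:4,r1:4,r2:3,r3:Add2,r4:2,r5:Add1
c4: CDB Add1=-7; issue ADD r3<-Add1 | r0:4,r1:4,r2:3,r3:Add1,r4:2,r5:-7
c5: CDB Add2=8; issue MUL r2<-Mul1 | r0:4,r1:4,r2:Mul1,r3:Add1,r4:2,r5:-7
c6: issue ADD r4<-Add2 | r0:4,r1:4,r2:Mul1,r3:Add1,r4:Add2,r5:-7
c7: stall | r0:4,r1:4,r2:Mul1,r3:Add1,r4:Add2,r5:-7
c8: CDB Add1=12; issue SUB r1<-Add1 | r0:4,r1:Add1,r2:Mul1,r3:12,r4:Add2,r5:-7
c9: CDB Add2=-5; issue ADD r0<-Add2 | r0:Add2,r1:Add1,r2:Mul1,r3:12,r4:-5,r5:-7
c10: CDB Mul1=-28 | r0:Add2,r1:Add1,r2:-28,r3:12,r4:-5,r5:-7
c11: CDB Add1=-19 | r0:Add2,r1:-19,r2:-28,r3:12,r4:-5,r5:-7
c12: - | r0:Add2,r1:-19,r2:-28,r3:12,r4:-5,r5:-7

STATUS = VALUE 12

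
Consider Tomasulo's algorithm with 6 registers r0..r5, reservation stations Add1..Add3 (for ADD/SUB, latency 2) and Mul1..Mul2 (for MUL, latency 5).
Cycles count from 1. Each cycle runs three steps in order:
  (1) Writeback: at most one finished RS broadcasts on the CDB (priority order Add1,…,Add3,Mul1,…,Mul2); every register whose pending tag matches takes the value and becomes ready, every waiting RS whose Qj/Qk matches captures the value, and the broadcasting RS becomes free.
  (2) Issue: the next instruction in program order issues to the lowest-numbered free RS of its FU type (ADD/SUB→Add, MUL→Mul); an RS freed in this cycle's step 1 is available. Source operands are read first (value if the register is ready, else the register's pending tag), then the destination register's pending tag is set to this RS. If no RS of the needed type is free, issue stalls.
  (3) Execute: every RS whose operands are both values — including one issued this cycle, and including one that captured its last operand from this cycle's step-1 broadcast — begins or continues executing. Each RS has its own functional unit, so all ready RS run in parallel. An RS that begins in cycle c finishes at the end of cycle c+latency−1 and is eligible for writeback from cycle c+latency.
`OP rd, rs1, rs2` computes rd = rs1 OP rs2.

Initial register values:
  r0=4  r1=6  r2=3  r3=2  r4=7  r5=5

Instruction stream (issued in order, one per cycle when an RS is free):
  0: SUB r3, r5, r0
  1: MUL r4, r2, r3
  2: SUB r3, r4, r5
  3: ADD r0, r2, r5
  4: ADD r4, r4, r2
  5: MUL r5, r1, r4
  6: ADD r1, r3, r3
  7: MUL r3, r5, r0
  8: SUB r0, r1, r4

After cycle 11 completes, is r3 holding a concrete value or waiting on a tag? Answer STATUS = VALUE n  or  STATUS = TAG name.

c1: issue SUB r3<-Add1 | r0:4,r1:6,r2:3,r3:Add1,r4:7,r5:5
c2: issue MUL r4<-Mul1 | r0:4,r1:6,r2:3,r3:Add1,r4:Mul1,r5:5
c3: CDB Add1=1; issue SUB r3<-Add1 | r0:4,r1:6,r2:3,r3:Add1,r4:Mul1,r5:5
c4: issue ADD r0<-Add2 | r0:Add2,r1:6,r2:3,r3:Add1,r4:Mul1,r5:5
c5: issue ADD r4<-Add3 | r0:Add2,r1:6,r2:3,r3:Add1,r4:Add3,r5:5
c6: CDB Add2=8; issue MUL r5<-Mul2 | r0:8,r1:6,r2:3,r3:Add1,r4:Add3,r5:Mul2
c7: issue ADD r1<-Add2 | r0:8,r1:Add2,r2:3,r3:Add1,r4:Add3,r5:Mul2
c8: CDB Mul1=3; issue MUL r3<-Mul1 | r0:8,r1:Add2,r2:3,r3:Mul1,r4:Add3,r5:Mul2
c9: stall | r0:8,r1:Add2,r2:3,r3:Mul1,r4:Add3,r5:Mul2
c10: CDB Add1=-2; issue SUB r0<-Add1 | r0:Add1,r1:Add2,r2:3,r3:Mul1,r4:Add3,r5:Mul2
c11: CDB Add3=6 | r0:Add1,r1:Add2,r2:3,r3:Mul1,r4:6,r5:Mul2

STATUS = TAG Mul1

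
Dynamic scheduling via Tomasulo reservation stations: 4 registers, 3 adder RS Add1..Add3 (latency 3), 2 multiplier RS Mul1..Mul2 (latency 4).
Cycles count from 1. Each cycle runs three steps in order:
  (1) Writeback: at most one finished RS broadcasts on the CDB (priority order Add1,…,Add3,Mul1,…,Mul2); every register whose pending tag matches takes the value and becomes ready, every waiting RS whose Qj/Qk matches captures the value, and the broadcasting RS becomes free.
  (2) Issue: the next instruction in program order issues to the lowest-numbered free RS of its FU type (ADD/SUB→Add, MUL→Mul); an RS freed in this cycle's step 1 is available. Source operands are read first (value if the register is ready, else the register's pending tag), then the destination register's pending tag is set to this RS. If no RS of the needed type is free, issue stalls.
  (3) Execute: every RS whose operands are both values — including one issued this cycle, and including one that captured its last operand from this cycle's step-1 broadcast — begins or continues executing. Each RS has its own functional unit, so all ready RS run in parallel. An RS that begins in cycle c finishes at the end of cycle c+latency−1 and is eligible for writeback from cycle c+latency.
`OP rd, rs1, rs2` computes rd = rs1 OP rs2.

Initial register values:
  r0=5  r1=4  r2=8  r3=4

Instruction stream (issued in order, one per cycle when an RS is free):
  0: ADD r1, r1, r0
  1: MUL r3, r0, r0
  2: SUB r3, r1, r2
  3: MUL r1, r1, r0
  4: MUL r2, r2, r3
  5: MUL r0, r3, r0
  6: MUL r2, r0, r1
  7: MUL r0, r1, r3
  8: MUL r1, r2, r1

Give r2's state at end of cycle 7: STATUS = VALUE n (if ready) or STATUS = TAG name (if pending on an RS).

cycle 1: issue ADD r1<-Add1 // r0:5,r1:Add1,r2:8,r3:4
cycle 2: issue MUL r3<-Mul1 // r0:5,r1:Add1,r2:8,r3:Mul1
cycle 3: issue SUB r3<-Add2 // r0:5,r1:Add1,r2:8,r3:Add2
cycle 4: CDB Add1=9; issue MUL r1<-Mul2 // r0:5,r1:Mul2,r2:8,r3:Add2
cycle 5: stall // r0:5,r1:Mul2,r2:8,r3:Add2
cycle 6: CDB Mul1=25; issue MUL r2<-Mul1 // r0:5,r1:Mul2,r2:Mul1,r3:Add2
cycle 7: CDB Add2=1; stall // r0:5,r1:Mul2,r2:Mul1,r3:1

STATUS = TAG Mul1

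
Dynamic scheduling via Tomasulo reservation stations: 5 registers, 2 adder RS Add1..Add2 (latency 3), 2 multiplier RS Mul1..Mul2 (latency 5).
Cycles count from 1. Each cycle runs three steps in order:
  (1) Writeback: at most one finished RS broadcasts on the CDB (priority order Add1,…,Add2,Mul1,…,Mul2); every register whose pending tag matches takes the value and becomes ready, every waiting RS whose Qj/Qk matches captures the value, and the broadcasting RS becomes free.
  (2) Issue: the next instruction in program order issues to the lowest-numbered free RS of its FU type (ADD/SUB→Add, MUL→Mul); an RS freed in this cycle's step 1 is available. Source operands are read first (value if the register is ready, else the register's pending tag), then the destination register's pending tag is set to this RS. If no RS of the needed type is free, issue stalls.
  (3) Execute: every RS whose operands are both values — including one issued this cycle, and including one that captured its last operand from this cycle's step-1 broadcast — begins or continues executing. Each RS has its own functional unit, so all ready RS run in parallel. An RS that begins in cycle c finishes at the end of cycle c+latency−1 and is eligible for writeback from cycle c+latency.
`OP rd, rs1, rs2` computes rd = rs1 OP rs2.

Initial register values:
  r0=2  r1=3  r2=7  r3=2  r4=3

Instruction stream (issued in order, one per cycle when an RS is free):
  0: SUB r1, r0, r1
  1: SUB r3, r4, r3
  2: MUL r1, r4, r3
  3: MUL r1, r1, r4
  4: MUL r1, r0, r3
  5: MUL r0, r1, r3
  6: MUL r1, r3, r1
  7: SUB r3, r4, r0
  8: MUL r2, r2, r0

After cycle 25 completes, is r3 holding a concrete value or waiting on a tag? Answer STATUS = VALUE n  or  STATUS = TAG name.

STATUS = VALUE 1

c1: issue SUB r1<-Add1 | r0:2,r1:Add1,r2:7,r3:2,r4:3
c2: issue SUB r3<-Add2 | r0:2,r1:Add1,r2:7,r3:Add2,r4:3
c3: issue MUL r1<-Mul1 | r0:2,r1:Mul1,r2:7,r3:Add2,r4:3
c4: CDB Add1=-1; issue MUL r1<-Mul2 | r0:2,r1:Mul2,r2:7,r3:Add2,r4:3
c5: CDB Add2=1; stall | r0:2,r1:Mul2,r2:7,r3:1,r4:3
c6: stall | r0:2,r1:Mul2,r2:7,r3:1,r4:3
c7: stall | r0:2,r1:Mul2,r2:7,r3:1,r4:3
c8: stall | r0:2,r1:Mul2,r2:7,r3:1,r4:3
c9: stall | r0:2,r1:Mul2,r2:7,r3:1,r4:3
c10: CDB Mul1=3; issue MUL r1<-Mul1 | r0:2,r1:Mul1,r2:7,r3:1,r4:3
c11: stall | r0:2,r1:Mul1,r2:7,r3:1,r4:3
c12: stall | r0:2,r1:Mul1,r2:7,r3:1,r4:3
c13: stall | r0:2,r1:Mul1,r2:7,r3:1,r4:3
c14: stall | r0:2,r1:Mul1,r2:7,r3:1,r4:3
c15: CDB Mul1=2; issue MUL r0<-Mul1 | r0:Mul1,r1:2,r2:7,r3:1,r4:3
c16: CDB Mul2=9; issue MUL r1<-Mul2 | r0:Mul1,r1:Mul2,r2:7,r3:1,r4:3
c17: issue SUB r3<-Add1 | r0:Mul1,r1:Mul2,r2:7,r3:Add1,r4:3
c18: stall | r0:Mul1,r1:Mul2,r2:7,r3:Add1,r4:3
c19: stall | r0:Mul1,r1:Mul2,r2:7,r3:Add1,r4:3
c20: CDB Mul1=2; issue MUL r2<-Mul1 | r0:2,r1:Mul2,r2:Mul1,r3:Add1,r4:3
c21: CDB Mul2=2 | r0:2,r1:2,r2:Mul1,r3:Add1,r4:3
c22: - | r0:2,r1:2,r2:Mul1,r3:Add1,r4:3
c23: CDB Add1=1 | r0:2,r1:2,r2:Mul1,r3:1,r4:3
c24: - | r0:2,r1:2,r2:Mul1,r3:1,r4:3
c25: CDB Mul1=14 | r0:2,r1:2,r2:14,r3:1,r4:3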